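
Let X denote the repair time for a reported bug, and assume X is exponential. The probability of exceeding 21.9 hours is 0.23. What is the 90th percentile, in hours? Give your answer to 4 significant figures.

e^(−λ·21.9) = 0.23 ⇒ λ = −ln(0.23)/21.9 = 0.0671085.
90th percentile: 1 − e^(−λt) = 0.9, t = −ln(0.1)/λ = 34.3114 hours.

34.31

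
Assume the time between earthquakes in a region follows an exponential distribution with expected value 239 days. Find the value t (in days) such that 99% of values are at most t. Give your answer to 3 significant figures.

The rate is λ = 1/239 = 0.0041841 per day.
Set 1 − e^(−λt) = 0.99, so t = −ln(0.01)/λ = 4.6052/0.0041841 ≈ 1100.64 days.

1100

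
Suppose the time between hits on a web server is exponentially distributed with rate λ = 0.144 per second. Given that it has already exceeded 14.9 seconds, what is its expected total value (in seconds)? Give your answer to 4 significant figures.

21.84

By memorylessness, E[X | X > 14.9] = 14.9 + 1/λ = 14.9 + 6.94444 = 21.8444 seconds.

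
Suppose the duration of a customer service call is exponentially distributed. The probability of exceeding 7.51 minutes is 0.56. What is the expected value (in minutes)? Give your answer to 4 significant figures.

12.95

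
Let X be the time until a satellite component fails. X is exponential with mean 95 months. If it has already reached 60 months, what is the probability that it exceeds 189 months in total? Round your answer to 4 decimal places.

The rate is λ = 1/95 = 0.0105263 per month.
By the memoryless property, P(X > 60+129 | X > 60) = P(X > 129).
P(X > 129) = e^(−1.3579) ≈ 0.2572.

0.2572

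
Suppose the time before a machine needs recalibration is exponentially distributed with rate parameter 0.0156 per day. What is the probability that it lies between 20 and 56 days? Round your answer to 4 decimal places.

P(20 < X < 56) = e^(−λ·20) − e^(−λ·56) = 0.73198 − 0.41745 ≈ 0.3145.

0.3145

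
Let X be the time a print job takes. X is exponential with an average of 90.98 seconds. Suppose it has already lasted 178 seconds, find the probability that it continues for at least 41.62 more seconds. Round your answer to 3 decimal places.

0.633

The rate is λ = 1/90.98 = 0.0109914 per second.
By the memoryless property, P(X > 178+41.62 | X > 178) = P(X > 41.62).
P(X > 41.62) = e^(−0.45746) ≈ 0.633.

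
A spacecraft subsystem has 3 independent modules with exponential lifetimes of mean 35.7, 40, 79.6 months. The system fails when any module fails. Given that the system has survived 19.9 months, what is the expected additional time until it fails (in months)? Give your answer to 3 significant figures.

15.2

First-failure rate Σλ = 1/35.7 + 1/40 + 1/79.6 = 0.065574.
By memorylessness the expected residual is 1/Σλ = 15.2499 months, regardless of the 19.9 already elapsed.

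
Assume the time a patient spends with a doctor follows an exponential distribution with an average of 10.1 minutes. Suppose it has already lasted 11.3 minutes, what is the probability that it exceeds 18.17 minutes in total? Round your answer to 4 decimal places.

0.5065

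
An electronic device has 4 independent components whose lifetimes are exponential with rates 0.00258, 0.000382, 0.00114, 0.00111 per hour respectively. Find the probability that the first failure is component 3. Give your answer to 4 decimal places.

0.2187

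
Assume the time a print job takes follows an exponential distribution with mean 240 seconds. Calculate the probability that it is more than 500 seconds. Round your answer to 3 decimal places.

0.125

The rate is λ = 1/240 = 0.00416667 per second.
P(X > 500) = e^(−λ·500) = e^(−2.0833) ≈ 0.125.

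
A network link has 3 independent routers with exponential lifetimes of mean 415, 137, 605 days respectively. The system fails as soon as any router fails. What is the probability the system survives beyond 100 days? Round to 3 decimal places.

0.321

The first failure time is exponential with rate Σλ_i = 1/415 + 1/137 + 1/605 = 0.0113618 per day.
P(min > 100) = e^(−0.0113618·100) = e^(−1.1362) ≈ 0.321.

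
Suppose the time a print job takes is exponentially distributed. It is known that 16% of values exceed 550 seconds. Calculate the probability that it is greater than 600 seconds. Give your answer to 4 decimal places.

e^(−λ·550) = 0.16 ⇒ λ = −ln(0.16)/550 = 0.00333197.
P(X > 600) = e^(−0.00333197·600) = e^(−1.9992) ≈ 0.1354.

0.1354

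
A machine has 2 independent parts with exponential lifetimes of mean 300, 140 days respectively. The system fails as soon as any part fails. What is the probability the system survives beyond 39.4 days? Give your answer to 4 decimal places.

The first failure time is exponential with rate Σλ_i = 1/300 + 1/140 = 0.0104762 per day.
P(min > 39.4) = e^(−0.0104762·39.4) = e^(−0.41276) ≈ 0.6618.

0.6618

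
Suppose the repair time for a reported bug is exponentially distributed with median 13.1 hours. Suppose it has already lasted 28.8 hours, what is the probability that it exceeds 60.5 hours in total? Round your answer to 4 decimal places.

0.1869

For an exponential, median = ln(2)/λ, so λ = ln 2 / 13.1 = 0.052912 per hour.
By the memoryless property, P(X > 28.8+31.7 | X > 28.8) = P(X > 31.7).
P(X > 31.7) = e^(−1.6773) ≈ 0.1869.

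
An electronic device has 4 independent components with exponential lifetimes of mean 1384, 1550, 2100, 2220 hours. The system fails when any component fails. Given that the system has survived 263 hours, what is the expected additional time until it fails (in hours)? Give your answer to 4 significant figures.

First-failure rate Σλ = 1/1384 + 1/1550 + 1/2100 + 1/2220 = 0.00229435.
By memorylessness the expected residual is 1/Σλ = 435.854 hours, regardless of the 263 already elapsed.

435.9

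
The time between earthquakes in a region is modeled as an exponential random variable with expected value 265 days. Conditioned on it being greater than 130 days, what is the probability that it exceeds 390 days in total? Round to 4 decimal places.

0.3749

The rate is λ = 1/265 = 0.00377358 per day.
P(X > s+t | X > s) = e^(−λ(s+t))/e^(−λs) = e^(−λt), independent of s = 130.
P(X > 260) = e^(−0.98113) ≈ 0.3749.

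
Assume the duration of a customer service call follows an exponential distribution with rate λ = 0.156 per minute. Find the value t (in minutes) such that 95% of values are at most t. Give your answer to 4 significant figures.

19.20

Set 1 − e^(−λt) = 0.95, so t = −ln(0.05)/λ = 2.9957/0.156 ≈ 19.2034 minutes.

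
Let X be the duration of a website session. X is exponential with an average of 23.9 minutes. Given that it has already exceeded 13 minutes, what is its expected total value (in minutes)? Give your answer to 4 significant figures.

The rate is λ = 1/23.9 = 0.041841 per minute.
By memorylessness, E[X | X > 13] = 13 + 1/λ = 13 + 23.9 = 36.9 minutes.

36.90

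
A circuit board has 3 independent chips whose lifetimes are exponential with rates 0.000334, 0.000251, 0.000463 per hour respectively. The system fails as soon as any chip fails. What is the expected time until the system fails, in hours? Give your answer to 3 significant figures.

The time to first failure is exponential with rate Σλ = 0.000334 + 0.000251 + 0.000463 = 0.001048.
E[min] = 1/Σλ = 1/0.001048 = 954.198 hours.

954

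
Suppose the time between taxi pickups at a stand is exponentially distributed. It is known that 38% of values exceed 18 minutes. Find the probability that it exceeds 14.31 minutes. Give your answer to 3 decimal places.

e^(−λ·18) = 0.38 ⇒ λ = −ln(0.38)/18 = 0.0537547.
P(X > 14.31) = e^(−0.0537547·14.31) = e^(−0.76923) ≈ 0.463.

0.463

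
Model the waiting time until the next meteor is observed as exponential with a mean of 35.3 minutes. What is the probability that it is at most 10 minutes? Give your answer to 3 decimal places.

The rate is λ = 1/35.3 = 0.0283286 per minute.
P(X ≤ 10) = 1 − e^(−λ·10) = 1 − e^(−0.28329) ≈ 0.247.

0.247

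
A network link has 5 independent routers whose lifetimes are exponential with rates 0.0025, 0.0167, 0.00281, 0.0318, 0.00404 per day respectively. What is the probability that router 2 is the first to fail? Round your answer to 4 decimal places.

The time to first failure is exponential with rate Σλ = 0.0025 + 0.0167 + 0.00281 + 0.0318 + 0.00404 = 0.05785.
P(router 2 first) = λ_2/Σλ = 0.0167/0.05785 ≈ 0.2887.

0.2887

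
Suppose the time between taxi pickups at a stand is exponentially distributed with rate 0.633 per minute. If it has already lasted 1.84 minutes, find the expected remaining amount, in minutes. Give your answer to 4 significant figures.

1.580

By memorylessness, the remaining amount past any threshold is again Exp(λ) with mean 1/λ = 1.57978 minutes.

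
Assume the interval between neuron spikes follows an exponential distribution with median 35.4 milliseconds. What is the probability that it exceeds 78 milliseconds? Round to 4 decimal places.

For an exponential, median = ln(2)/λ, so λ = ln 2 / 35.4 = 0.0195804 per millisecond.
P(X > 78) = e^(−λ·78) = e^(−1.5273) ≈ 0.2171.

0.2171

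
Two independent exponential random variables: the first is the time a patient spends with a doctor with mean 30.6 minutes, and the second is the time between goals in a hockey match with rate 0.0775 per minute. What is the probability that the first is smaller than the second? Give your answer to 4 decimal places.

0.2966

λ_1 = 1/30.6 = 0.0326797, λ_2 = 0.0775.
For independent exponentials, P(the first < the second) = λ_1/(λ_1+λ_2) = 0.0326797/0.11018 ≈ 0.2966.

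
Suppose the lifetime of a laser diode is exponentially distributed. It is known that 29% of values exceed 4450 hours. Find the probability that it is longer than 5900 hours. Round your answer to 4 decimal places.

e^(−λ·4450) = 0.29 ⇒ λ = −ln(0.29)/4450 = 0.000278174.
P(X > 5900) = e^(−0.000278174·5900) = e^(−1.6412) ≈ 0.1937.

0.1937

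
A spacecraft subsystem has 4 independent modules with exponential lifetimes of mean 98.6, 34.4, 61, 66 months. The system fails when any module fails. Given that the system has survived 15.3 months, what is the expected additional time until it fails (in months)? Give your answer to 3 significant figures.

First-failure rate Σλ = 1/98.6 + 1/34.4 + 1/61 + 1/66 = 0.0707567.
By memorylessness the expected residual is 1/Σλ = 14.1329 months, regardless of the 15.3 already elapsed.

14.1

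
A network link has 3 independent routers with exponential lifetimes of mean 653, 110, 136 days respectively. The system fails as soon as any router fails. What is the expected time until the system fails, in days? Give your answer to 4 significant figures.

55.63

The first failure time is exponential with rate Σλ_i = 1/653 + 1/110 + 1/136 = 0.0179752 per day.
E[min] = 1/Σλ = 1/0.0179752 = 55.6321 days.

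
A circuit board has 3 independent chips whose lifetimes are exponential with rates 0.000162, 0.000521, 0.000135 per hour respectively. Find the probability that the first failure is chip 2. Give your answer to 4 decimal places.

0.6369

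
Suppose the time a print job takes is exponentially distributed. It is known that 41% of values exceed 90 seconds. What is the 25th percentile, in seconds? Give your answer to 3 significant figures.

29.0

e^(−λ·90) = 0.41 ⇒ λ = −ln(0.41)/90 = 0.00990665.
25th percentile: 1 − e^(−λt) = 0.25, t = −ln(0.75)/λ = 29.0393 seconds.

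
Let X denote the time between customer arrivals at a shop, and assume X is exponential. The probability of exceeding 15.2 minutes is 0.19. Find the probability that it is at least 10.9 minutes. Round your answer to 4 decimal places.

0.3039

e^(−λ·15.2) = 0.19 ⇒ λ = −ln(0.19)/15.2 = 0.109259.
P(X > 10.9) = e^(−0.109259·10.9) = e^(−1.1909) ≈ 0.3039.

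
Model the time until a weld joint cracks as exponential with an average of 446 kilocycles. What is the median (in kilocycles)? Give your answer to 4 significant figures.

The rate is λ = 1/446 = 0.00224215 per kilocycle.
Set 1 − e^(−λt) = 0.5, so t = −ln(0.5)/λ = 0.69315/0.00224215 ≈ 309.144 kilocycles.

309.1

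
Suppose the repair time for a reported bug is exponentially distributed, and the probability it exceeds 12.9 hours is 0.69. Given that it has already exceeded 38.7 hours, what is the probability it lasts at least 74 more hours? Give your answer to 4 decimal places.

From e^(−λ·12.9) = 0.69, λ = −ln(0.69)/12.9 = 0.0287646.
Memoryless: P(X > 38.7+74 | X > 38.7) = P(X > 74) = e^(−0.0287646·74) ≈ 0.1190.

0.1190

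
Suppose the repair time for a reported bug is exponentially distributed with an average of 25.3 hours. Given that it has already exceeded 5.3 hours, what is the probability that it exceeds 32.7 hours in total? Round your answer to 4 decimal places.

0.3386

The rate is λ = 1/25.3 = 0.0395257 per hour.
The exponential is memoryless, so the remaining time is again Exp(λ): the condition X > 5.3 is irrelevant.
P(X > 27.4) = e^(−1.083) ≈ 0.3386.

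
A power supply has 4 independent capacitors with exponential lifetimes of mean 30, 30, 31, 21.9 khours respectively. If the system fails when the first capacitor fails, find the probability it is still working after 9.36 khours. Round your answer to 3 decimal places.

The first failure time is exponential with rate Σλ_i = 1/30 + 1/30 + 1/31 + 1/21.9 = 0.144587 per khour.
P(min > 9.36) = e^(−0.144587·9.36) = e^(−1.3533) ≈ 0.258.

0.258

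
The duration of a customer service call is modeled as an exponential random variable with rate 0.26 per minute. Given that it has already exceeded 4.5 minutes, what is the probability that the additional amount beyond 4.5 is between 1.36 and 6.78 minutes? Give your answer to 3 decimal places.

0.531

Memoryless: the residual past 4.5 is again Exp(λ).
P(1.36 < residual < 6.78) = e^(−λ·1.36) − e^(−λ·6.78) = 0.70216 − 0.17156 ≈ 0.531.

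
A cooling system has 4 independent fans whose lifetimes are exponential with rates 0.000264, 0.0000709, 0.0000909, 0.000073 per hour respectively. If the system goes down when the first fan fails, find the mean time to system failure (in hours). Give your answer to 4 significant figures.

2005

The time to first failure is exponential with rate Σλ = 0.000264 + 0.0000709 + 0.0000909 + 0.000073 = 0.0004988.
E[min] = 1/Σλ = 1/0.0004988 = 2004.81 hours.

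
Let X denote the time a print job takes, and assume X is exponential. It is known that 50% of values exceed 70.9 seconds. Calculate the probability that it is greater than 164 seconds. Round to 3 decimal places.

e^(−λ·70.9) = 0.50 ⇒ λ = −ln(0.50)/70.9 = 0.00977641.
P(X > 164) = e^(−0.00977641·164) = e^(−1.6033) ≈ 0.201.

0.201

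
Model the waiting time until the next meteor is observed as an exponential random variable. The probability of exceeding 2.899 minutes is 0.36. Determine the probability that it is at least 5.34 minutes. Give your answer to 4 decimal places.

e^(−λ·2.899) = 0.36 ⇒ λ = −ln(0.36)/2.899 = 0.352415.
P(X > 5.34) = e^(−0.352415·5.34) = e^(−1.8819) ≈ 0.1523.

0.1523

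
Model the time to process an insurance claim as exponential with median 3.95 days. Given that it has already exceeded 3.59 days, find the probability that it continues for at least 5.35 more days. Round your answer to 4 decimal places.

0.3911

For an exponential, median = ln(2)/λ, so λ = ln 2 / 3.95 = 0.17548 per day.
By the memoryless property, P(X > 3.59+5.35 | X > 3.59) = P(X > 5.35).
P(X > 5.35) = e^(−0.93882) ≈ 0.3911.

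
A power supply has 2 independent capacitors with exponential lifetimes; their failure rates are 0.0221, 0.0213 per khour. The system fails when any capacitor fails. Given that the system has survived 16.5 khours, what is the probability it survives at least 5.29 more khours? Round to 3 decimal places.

Time to first failure ~ Exp(Σλ) with Σλ = 0.0434.
By memorylessness, P(T > 16.5+5.29 | T > 16.5) = P(T > 5.29) = e^(−0.0434·5.29) ≈ 0.795.

0.795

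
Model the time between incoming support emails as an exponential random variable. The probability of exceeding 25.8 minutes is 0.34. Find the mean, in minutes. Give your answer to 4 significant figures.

e^(−λ·25.8) = 0.34 ⇒ λ = −ln(0.34)/25.8 = 0.0418143.
Mean = 1/λ = 23.9152 minutes.

23.92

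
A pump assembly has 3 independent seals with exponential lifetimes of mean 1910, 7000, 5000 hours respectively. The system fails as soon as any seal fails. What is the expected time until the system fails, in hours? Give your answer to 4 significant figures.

1154

The first failure time is exponential with rate Σλ_i = 1/1910 + 1/7000 + 1/5000 = 0.000866417 per hour.
E[min] = 1/Σλ = 1/0.000866417 = 1154.18 hours.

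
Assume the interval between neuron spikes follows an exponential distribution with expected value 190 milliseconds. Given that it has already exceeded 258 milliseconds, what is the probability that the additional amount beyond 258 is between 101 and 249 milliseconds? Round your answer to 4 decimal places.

0.3180

The rate is λ = 1/190 = 0.00526316 per millisecond.
Memoryless: the residual past 258 is again Exp(λ).
P(101 < residual < 249) = e^(−λ·101) − e^(−λ·249) = 0.58768 − 0.26968 ≈ 0.3180.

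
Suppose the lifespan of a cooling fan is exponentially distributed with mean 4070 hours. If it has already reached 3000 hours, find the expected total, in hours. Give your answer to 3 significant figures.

7070

The rate is λ = 1/4070 = 0.0002457 per hour.
By memorylessness, E[X | X > 3000] = 3000 + 1/λ = 3000 + 4070 = 7070 hours.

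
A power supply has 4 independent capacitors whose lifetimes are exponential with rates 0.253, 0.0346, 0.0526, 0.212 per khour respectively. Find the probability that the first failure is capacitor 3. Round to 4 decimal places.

The time to first failure is exponential with rate Σλ = 0.253 + 0.0346 + 0.0526 + 0.212 = 0.5522.
P(capacitor 3 first) = λ_3/Σλ = 0.0526/0.5522 ≈ 0.0953.

0.0953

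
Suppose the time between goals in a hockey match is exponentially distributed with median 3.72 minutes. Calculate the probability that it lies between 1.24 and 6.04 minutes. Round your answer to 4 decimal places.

For an exponential, median = ln(2)/λ, so λ = ln 2 / 3.72 = 0.18633 per minute.
P(1.24 < X < 6.04) = e^(−λ·1.24) − e^(−λ·6.04) = 0.79370 − 0.32451 ≈ 0.4692.

0.4692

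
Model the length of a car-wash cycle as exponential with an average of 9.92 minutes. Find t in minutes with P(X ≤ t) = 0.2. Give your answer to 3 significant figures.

2.21

The rate is λ = 1/9.92 = 0.100806 per minute.
Set 1 − e^(−λt) = 0.2, so t = −ln(0.8)/λ = 0.22314/0.100806 ≈ 2.21358 minutes.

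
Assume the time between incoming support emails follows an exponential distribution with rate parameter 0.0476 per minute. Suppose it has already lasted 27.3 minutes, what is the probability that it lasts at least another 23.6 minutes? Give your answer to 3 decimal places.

0.325

The exponential is memoryless, so the remaining time is again Exp(λ): the condition X > 27.3 is irrelevant.
P(X > 23.6) = e^(−1.1234) ≈ 0.325.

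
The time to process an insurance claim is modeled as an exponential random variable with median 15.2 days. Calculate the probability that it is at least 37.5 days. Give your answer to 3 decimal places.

0.181

For an exponential, median = ln(2)/λ, so λ = ln 2 / 15.2 = 0.0456018 per day.
P(X > 37.5) = e^(−λ·37.5) = e^(−1.7101) ≈ 0.181.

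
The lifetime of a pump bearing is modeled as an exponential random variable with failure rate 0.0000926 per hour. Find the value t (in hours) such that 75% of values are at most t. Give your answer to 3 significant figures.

Set 1 − e^(−λt) = 0.75, so t = −ln(0.25)/λ = 1.3863/0.0000926 ≈ 14970.8 hours.

15000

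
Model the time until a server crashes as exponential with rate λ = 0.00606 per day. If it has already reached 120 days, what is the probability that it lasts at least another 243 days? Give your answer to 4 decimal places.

0.2293

P(X > s+t | X > s) = e^(−λ(s+t))/e^(−λs) = e^(−λt), independent of s = 120.
P(X > 243) = e^(−1.4726) ≈ 0.2293.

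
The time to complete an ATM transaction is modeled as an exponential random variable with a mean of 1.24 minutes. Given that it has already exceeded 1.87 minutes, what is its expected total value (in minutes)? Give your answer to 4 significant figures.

3.110

The rate is λ = 1/1.24 = 0.806452 per minute.
By memorylessness, E[X | X > 1.87] = 1.87 + 1/λ = 1.87 + 1.24 = 3.11 minutes.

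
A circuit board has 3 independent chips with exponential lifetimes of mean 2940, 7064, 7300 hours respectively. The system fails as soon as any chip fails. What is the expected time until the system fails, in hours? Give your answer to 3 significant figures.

The first failure time is exponential with rate Σλ_i = 1/2940 + 1/7064 + 1/7300 = 0.000618685 per hour.
E[min] = 1/Σλ = 1/0.000618685 = 1616.33 hours.

1620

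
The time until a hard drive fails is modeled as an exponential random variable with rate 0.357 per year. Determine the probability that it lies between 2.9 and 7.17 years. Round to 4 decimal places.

0.2778

P(2.9 < X < 7.17) = e^(−λ·2.9) − e^(−λ·7.17) = 0.35512 − 0.07733 ≈ 0.2778.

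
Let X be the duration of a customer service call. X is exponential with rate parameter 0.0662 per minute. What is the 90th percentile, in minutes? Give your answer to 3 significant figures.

34.8

Set 1 − e^(−λt) = 0.9, so t = −ln(0.1)/λ = 2.3026/0.0662 ≈ 34.7823 minutes.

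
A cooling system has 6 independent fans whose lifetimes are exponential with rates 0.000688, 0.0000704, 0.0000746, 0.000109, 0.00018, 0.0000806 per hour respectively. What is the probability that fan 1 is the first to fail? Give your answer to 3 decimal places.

0.572

The time to first failure is exponential with rate Σλ = 0.000688 + 0.0000704 + 0.0000746 + 0.000109 + 0.00018 + 0.0000806 = 0.0012026.
P(fan 1 first) = λ_1/Σλ = 0.000688/0.0012026 ≈ 0.572.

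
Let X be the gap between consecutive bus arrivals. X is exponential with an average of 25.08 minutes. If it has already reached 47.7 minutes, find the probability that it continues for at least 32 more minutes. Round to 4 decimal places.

0.2792

The rate is λ = 1/25.08 = 0.0398724 per minute.
The exponential is memoryless, so the remaining time is again Exp(λ): the condition X > 47.7 is irrelevant.
P(X > 32) = e^(−1.2759) ≈ 0.2792.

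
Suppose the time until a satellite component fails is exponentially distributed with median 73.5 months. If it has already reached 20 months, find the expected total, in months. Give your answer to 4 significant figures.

126.0

For an exponential, median = ln(2)/λ, so λ = ln 2 / 73.5 = 0.00943057 per month.
By memorylessness, E[X | X > 20] = 20 + 1/λ = 20 + 106.038 = 126.038 months.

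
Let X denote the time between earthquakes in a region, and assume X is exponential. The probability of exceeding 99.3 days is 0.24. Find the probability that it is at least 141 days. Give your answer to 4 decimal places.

0.1318

e^(−λ·99.3) = 0.24 ⇒ λ = −ln(0.24)/99.3 = 0.0143718.
P(X > 141) = e^(−0.0143718·141) = e^(−2.0264) ≈ 0.1318.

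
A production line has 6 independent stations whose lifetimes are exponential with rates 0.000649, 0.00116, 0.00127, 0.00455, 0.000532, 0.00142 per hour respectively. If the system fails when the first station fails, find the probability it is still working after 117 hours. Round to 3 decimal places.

0.326

The time to first failure is exponential with rate Σλ = 0.000649 + 0.00116 + 0.00127 + 0.00455 + 0.000532 + 0.00142 = 0.009581.
P(min > 117) = e^(−0.009581·117) = e^(−1.121) ≈ 0.326.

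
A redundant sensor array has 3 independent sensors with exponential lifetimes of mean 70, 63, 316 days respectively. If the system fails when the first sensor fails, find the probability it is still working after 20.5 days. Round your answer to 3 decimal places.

The first failure time is exponential with rate Σλ_i = 1/70 + 1/63 + 1/316 = 0.0333233 per day.
P(min > 20.5) = e^(−0.0333233·20.5) = e^(−0.68313) ≈ 0.505.

0.505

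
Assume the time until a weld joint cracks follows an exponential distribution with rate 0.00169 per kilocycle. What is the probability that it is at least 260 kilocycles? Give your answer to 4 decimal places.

P(X > 260) = e^(−λ·260) = e^(−0.4394) ≈ 0.6444.

0.6444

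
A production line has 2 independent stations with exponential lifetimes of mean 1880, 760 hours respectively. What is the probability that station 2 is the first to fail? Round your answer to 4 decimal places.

0.7121

Rates: λ_i = 1/mean_i → 0.000531915, 0.00131579; Σλ = 0.0018477.
P(station 2 first) = λ_2/Σλ = 0.00131579/0.0018477 ≈ 0.7121.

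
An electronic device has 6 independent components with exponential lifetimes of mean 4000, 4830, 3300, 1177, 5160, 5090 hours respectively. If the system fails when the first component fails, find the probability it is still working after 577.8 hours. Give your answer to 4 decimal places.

0.3149

The first failure time is exponential with rate Σλ_i = 1/4000 + 1/4830 + 1/3300 + 1/1177 + 1/5160 + 1/5090 = 0.00199995 per hour.
P(min > 577.8) = e^(−0.00199995·577.8) = e^(−1.1556) ≈ 0.3149.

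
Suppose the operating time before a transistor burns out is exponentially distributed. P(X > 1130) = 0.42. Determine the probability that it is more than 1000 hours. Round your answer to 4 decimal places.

e^(−λ·1130) = 0.42 ⇒ λ = −ln(0.42)/1130 = 0.0007677.
P(X > 1000) = e^(−0.0007677·1000) = e^(−0.7677) ≈ 0.4641.

0.4641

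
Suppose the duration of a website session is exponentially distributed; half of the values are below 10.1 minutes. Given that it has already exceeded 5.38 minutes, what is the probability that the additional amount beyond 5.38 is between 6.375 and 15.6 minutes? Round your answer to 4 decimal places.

For an exponential, median = ln(2)/λ, so λ = ln 2 / 10.1 = 0.0686284 per minute.
Memoryless: the residual past 5.38 is again Exp(λ).
P(6.375 < residual < 15.6) = e^(−λ·6.375) − e^(−λ·15.6) = 0.64564 − 0.34280 ≈ 0.3028.

0.3028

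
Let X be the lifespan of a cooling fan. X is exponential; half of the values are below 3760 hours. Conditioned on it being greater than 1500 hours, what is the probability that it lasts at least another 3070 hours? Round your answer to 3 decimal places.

For an exponential, median = ln(2)/λ, so λ = ln 2 / 3760 = 0.000184348 per hour.
By the memoryless property, P(X > 1500+3070 | X > 1500) = P(X > 3070).
P(X > 3070) = e^(−0.56595) ≈ 0.568.

0.568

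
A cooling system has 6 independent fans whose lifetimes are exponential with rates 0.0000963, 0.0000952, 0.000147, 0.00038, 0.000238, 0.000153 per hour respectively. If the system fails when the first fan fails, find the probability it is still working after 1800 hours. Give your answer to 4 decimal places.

0.1357

The time to first failure is exponential with rate Σλ = 0.0000963 + 0.0000952 + 0.000147 + 0.00038 + 0.000238 + 0.000153 = 0.0011095.
P(min > 1800) = e^(−0.0011095·1800) = e^(−1.9971) ≈ 0.1357.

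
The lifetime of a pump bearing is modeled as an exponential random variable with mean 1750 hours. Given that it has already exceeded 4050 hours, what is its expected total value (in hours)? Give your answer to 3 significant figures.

The rate is λ = 1/1750 = 0.000571429 per hour.
By memorylessness, E[X | X > 4050] = 4050 + 1/λ = 4050 + 1750 = 5800 hours.

5800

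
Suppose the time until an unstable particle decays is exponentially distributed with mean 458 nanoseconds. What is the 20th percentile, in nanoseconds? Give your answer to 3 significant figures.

The rate is λ = 1/458 = 0.00218341 per nanosecond.
Set 1 − e^(−λt) = 0.2, so t = −ln(0.8)/λ = 0.22314/0.00218341 ≈ 102.2 nanoseconds.

102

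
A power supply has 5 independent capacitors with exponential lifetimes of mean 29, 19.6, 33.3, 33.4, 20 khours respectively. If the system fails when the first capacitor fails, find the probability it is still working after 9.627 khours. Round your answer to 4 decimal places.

The first failure time is exponential with rate Σλ_i = 1/29 + 1/19.6 + 1/33.3 + 1/33.4 + 1/20 = 0.195473 per khour.
P(min > 9.627) = e^(−0.195473·9.627) = e^(−1.8818) ≈ 0.1523.

0.1523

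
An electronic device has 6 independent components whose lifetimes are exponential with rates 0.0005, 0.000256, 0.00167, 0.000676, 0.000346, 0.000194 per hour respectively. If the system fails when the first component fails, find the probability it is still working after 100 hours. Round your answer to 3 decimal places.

The time to first failure is exponential with rate Σλ = 0.0005 + 0.000256 + 0.00167 + 0.000676 + 0.000346 + 0.000194 = 0.003642.
P(min > 100) = e^(−0.003642·100) = e^(−0.3642) ≈ 0.695.

0.695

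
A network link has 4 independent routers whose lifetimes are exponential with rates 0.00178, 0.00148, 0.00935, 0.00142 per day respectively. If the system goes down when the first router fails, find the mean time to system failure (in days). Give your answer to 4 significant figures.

71.28

The time to first failure is exponential with rate Σλ = 0.00178 + 0.00148 + 0.00935 + 0.00142 = 0.01403.
E[min] = 1/Σλ = 1/0.01403 = 71.2758 days.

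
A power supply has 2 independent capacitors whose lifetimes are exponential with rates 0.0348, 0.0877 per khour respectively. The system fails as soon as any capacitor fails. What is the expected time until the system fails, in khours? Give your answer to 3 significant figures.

The time to first failure is exponential with rate Σλ = 0.0348 + 0.0877 = 0.1225.
E[min] = 1/Σλ = 1/0.1225 = 8.16327 khours.

8.16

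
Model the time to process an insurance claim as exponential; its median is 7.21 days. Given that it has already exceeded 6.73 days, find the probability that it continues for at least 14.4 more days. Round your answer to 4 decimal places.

0.2505

For an exponential, median = ln(2)/λ, so λ = ln 2 / 7.21 = 0.0961369 per day.
P(X > s+t | X > s) = e^(−λ(s+t))/e^(−λs) = e^(−λt), independent of s = 6.73.
P(X > 14.4) = e^(−1.3844) ≈ 0.2505.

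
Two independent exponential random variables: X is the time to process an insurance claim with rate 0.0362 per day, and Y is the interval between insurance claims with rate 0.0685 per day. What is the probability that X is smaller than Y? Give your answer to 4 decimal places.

λ_1 = 0.0362, λ_2 = 0.0685.
For independent exponentials, P(X < Y) = λ_1/(λ_1+λ_2) = 0.0362/0.1047 ≈ 0.3457.

0.3457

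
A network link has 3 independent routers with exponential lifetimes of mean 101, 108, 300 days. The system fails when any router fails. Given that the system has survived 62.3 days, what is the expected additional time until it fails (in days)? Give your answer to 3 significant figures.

First-failure rate Σλ = 1/101 + 1/108 + 1/300 = 0.0224936.
By memorylessness the expected residual is 1/Σλ = 44.4571 days, regardless of the 62.3 already elapsed.

44.5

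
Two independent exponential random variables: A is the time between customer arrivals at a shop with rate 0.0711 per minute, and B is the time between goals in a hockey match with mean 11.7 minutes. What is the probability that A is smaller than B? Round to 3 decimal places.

0.454

λ_1 = 0.0711, λ_2 = 1/11.7 = 0.0854701.
For independent exponentials, P(A < B) = λ_1/(λ_1+λ_2) = 0.0711/0.15657 ≈ 0.454.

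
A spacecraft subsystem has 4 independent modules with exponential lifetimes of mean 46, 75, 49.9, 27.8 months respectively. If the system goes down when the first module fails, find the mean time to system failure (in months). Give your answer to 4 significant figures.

The first failure time is exponential with rate Σλ_i = 1/46 + 1/75 + 1/49.9 + 1/27.8 = 0.0910838 per month.
E[min] = 1/Σλ = 1/0.0910838 = 10.9789 months.

10.98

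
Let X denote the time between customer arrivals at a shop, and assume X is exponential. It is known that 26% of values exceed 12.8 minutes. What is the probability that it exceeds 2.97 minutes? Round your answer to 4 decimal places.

0.7316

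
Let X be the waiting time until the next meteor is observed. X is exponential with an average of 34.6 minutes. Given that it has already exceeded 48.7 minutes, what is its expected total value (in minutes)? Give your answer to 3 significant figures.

83.3

The rate is λ = 1/34.6 = 0.0289017 per minute.
By memorylessness, E[X | X > 48.7] = 48.7 + 1/λ = 48.7 + 34.6 = 83.3 minutes.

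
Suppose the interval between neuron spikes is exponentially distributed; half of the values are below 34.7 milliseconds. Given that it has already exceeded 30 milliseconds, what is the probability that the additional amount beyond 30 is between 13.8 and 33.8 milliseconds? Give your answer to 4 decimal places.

0.2500

For an exponential, median = ln(2)/λ, so λ = ln 2 / 34.7 = 0.0199754 per millisecond.
Memoryless: the residual past 30 is again Exp(λ).
P(13.8 < residual < 33.8) = e^(−λ·13.8) − e^(−λ·33.8) = 0.75907 − 0.50907 ≈ 0.2500.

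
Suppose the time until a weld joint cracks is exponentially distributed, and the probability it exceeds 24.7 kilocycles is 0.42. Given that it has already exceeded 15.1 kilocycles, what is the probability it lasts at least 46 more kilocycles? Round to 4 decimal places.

0.1988

From e^(−λ·24.7) = 0.42, λ = −ln(0.42)/24.7 = 0.0351215.
Memoryless: P(X > 15.1+46 | X > 15.1) = P(X > 46) = e^(−0.0351215·46) ≈ 0.1988.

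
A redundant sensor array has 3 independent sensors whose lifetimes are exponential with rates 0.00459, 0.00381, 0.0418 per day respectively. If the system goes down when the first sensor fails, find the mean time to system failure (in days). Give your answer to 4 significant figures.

19.92

The time to first failure is exponential with rate Σλ = 0.00459 + 0.00381 + 0.0418 = 0.0502.
E[min] = 1/Σλ = 1/0.0502 = 19.9203 days.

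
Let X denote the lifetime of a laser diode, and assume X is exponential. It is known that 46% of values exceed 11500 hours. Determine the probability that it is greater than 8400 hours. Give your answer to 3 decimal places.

e^(−λ·11500) = 0.46 ⇒ λ = −ln(0.46)/11500 = 0.0000675242.
P(X > 8400) = e^(−0.0000675242·8400) = e^(−0.5672) ≈ 0.567.

0.567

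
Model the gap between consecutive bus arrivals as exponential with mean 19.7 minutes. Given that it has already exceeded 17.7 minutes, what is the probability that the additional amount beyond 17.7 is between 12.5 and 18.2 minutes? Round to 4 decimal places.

The rate is λ = 1/19.7 = 0.0507614 per minute.
Memoryless: the residual past 17.7 is again Exp(λ).
P(12.5 < residual < 18.2) = e^(−λ·12.5) − e^(−λ·18.2) = 0.53019 − 0.39698 ≈ 0.1332.

0.1332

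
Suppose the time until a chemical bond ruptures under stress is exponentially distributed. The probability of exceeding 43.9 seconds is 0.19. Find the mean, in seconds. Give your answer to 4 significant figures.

e^(−λ·43.9) = 0.19 ⇒ λ = −ln(0.19)/43.9 = 0.0378299.
Mean = 1/λ = 26.4341 seconds.

26.43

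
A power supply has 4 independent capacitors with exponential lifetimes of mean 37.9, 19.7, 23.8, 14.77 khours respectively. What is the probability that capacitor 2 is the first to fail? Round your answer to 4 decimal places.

0.2716

Rates: λ_i = 1/mean_i → 0.0263852, 0.0507614, 0.0420168, 0.0677048; Σλ = 0.186868.
P(capacitor 2 first) = λ_2/Σλ = 0.0507614/0.186868 ≈ 0.2716.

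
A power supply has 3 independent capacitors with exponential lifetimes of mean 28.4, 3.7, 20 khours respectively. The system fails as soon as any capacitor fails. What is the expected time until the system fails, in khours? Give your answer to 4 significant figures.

2.813

The first failure time is exponential with rate Σλ_i = 1/28.4 + 1/3.7 + 1/20 = 0.355482 per khour.
E[min] = 1/Σλ = 1/0.355482 = 2.81309 khours.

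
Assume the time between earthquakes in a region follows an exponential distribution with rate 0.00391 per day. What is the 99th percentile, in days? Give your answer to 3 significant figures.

Set 1 − e^(−λt) = 0.99, so t = −ln(0.01)/λ = 4.6052/0.00391 ≈ 1177.79 days.

1180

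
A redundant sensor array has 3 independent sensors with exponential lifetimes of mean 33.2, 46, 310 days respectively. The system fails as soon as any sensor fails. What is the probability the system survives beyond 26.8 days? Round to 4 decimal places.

The first failure time is exponential with rate Σλ_i = 1/33.2 + 1/46 + 1/310 = 0.0550854 per day.
P(min > 26.8) = e^(−0.0550854·26.8) = e^(−1.4763) ≈ 0.2285.

0.2285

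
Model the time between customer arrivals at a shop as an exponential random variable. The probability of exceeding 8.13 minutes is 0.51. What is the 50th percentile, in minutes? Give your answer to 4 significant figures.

e^(−λ·8.13) = 0.51 ⇒ λ = −ln(0.51)/8.13 = 0.0828222.
50th percentile: 1 − e^(−λt) = 0.5, t = −ln(0.5)/λ = 8.3691 minutes.

8.369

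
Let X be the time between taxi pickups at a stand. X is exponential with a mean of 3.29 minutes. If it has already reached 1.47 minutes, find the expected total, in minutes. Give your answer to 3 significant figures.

4.76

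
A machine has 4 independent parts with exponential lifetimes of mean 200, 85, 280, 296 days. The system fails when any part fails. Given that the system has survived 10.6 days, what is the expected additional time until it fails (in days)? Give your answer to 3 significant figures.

First-failure rate Σλ = 1/200 + 1/85 + 1/280 + 1/296 = 0.0237145.
By memorylessness the expected residual is 1/Σλ = 42.1683 days, regardless of the 10.6 already elapsed.

42.2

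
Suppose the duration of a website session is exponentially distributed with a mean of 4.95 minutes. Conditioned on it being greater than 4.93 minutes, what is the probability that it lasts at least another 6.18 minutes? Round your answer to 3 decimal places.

The rate is λ = 1/4.95 = 0.20202 per minute.
P(X > s+t | X > s) = e^(−λ(s+t))/e^(−λs) = e^(−λt), independent of s = 4.93.
P(X > 6.18) = e^(−1.2485) ≈ 0.287.

0.287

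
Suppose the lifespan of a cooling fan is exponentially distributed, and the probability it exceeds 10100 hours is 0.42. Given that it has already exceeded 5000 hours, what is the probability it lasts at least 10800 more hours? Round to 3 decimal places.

From e^(−λ·10100) = 0.42, λ = −ln(0.42)/10100 = 0.0000858911.
Memoryless: P(X > 5000+10800 | X > 5000) = P(X > 10800) = e^(−0.0000858911·10800) ≈ 0.395.

0.395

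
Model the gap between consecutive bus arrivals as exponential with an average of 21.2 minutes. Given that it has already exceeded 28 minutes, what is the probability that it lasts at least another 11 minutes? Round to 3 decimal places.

The rate is λ = 1/21.2 = 0.0471698 per minute.
The exponential is memoryless, so the remaining time is again Exp(λ): the condition X > 28 is irrelevant.
P(X > 11) = e^(−0.51887) ≈ 0.595.

0.595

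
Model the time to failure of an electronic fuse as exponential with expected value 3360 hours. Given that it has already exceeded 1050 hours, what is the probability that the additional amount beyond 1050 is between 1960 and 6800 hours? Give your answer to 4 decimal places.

0.4259

The rate is λ = 1/3360 = 0.000297619 per hour.
Memoryless: the residual past 1050 is again Exp(λ).
P(1960 < residual < 6800) = e^(−λ·1960) − e^(−λ·6800) = 0.55804 − 0.13215 ≈ 0.4259.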